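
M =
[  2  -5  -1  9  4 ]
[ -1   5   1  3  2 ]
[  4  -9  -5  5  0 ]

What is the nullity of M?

2

Row reduce to echelon form.
R2 ← R2 + (1/2)·R1: [0, 5/2, 1/2, 15/2, 4]
R3 ← R3 − (2)·R1: [0, 1, -3, -13, -8]
R3 ← R3 − (2/5)·R2: [0, 0, -16/5, -16, -48/5]
3 nonzero rows, so rank(M) = 3.
M has 5 columns; by rank–nullity, nullity = 5 − 3 = 2.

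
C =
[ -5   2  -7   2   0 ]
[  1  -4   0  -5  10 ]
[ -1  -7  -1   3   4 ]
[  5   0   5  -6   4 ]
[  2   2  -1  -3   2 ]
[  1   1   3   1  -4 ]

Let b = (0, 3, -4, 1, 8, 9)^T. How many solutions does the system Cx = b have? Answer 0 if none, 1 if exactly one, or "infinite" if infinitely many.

0

Row reduce the augmented matrix [C | b].
R2 ← R2 + (1/5)·R1: [0, -18/5, -7/5, -23/5, 10, 3]
R3 ← R3 − (1/5)·R1: [0, -37/5, 2/5, 13/5, 4, -4]
R4 ← R4 + R1: [0, 2, -2, -4, 4, 1]
R5 ← R5 + (2/5)·R1: [0, 14/5, -19/5, -11/5, 2, 8]
R6 ← R6 + (1/5)·R1: [0, 7/5, 8/5, 7/5, -4, 9]
R3 ← R3 − (37/18)·R2: [0, 0, 59/18, 217/18, -149/9, -61/6]
R4 ← R4 + (5/9)·R2: [0, 0, -25/9, -59/9, 86/9, 8/3]
R5 ← R5 + (7/9)·R2: [0, 0, -44/9, -52/9, 88/9, 31/3]
R6 ← R6 + (7/18)·R2: [0, 0, 19/18, -7/18, -1/9, 61/6]
R4 ← R4 + (50/59)·R3: [0, 0, 0, 216/59, -264/59, -351/59]
R5 ← R5 + (88/59)·R3: [0, 0, 0, 720/59, -880/59, -285/59]
R6 ← R6 − (19/59)·R3: [0, 0, 0, -252/59, 308/59, 793/59]
R5 ← R5 − (10/3)·R4: [0, 0, 0, 0, 0, 15]
R6 ← R6 + (7/6)·R4: [0, 0, 0, 0, 0, 13/2]
R6 ← R6 − (13/30)·R5: [0, 0, 0, 0, 0, 0]
The echelon form has 5 nonzero rows; the last pivot sits in the augmented column, so rank(C) = 4 but rank([C|b]) = 5.
Since the ranks differ, the system is inconsistent.
It has no solutions.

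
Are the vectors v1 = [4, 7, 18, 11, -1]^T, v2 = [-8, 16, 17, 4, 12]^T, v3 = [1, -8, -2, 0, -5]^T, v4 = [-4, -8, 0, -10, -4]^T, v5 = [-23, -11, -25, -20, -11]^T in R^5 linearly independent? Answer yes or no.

Form the matrix with these vectors as rows and row reduce.
R2 ← R2 + (2)·R1: [0, 30, 53, 26, 10]
R3 ← R3 − (1/4)·R1: [0, -39/4, -13/2, -11/4, -19/4]
R4 ← R4 + R1: [0, -1, 18, 1, -5]
R5 ← R5 + (23/4)·R1: [0, 117/4, 157/2, 173/4, -67/4]
R3 ← R3 + (13/40)·R2: [0, 0, 429/40, 57/10, -3/2]
R4 ← R4 + (1/30)·R2: [0, 0, 593/30, 28/15, -14/3]
R5 ← R5 − (39/40)·R2: [0, 0, 1073/40, 179/10, -53/2]
R4 ← R4 − (2372/1287)·R3: [0, 0, 0, -3706/429, -272/143]
R5 ← R5 − (1073/429)·R3: [0, 0, 0, 521/143, -3253/143]
R5 ← R5 + (1563/3706)·R4: [0, 0, 0, 0, -2567/109]
5 nonzero rows, so the 5 vectors span a space of dimension 5.
Since 5 = 5, the vectors are linearly independent.

yes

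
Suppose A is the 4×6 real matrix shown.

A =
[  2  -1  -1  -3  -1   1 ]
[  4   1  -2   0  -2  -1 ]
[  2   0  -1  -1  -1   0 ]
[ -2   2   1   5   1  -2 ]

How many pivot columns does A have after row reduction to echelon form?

2

Row reduce to echelon form.
R2 ← R2 − (2)·R1: [0, 3, 0, 6, 0, -3]
R3 ← R3 − R1: [0, 1, 0, 2, 0, -1]
R4 ← R4 + R1: [0, 1, 0, 2, 0, -1]
R3 ← R3 − (1/3)·R2: [0, 0, 0, 0, 0, 0]
R4 ← R4 − (1/3)·R2: [0, 0, 0, 0, 0, 0]
Echelon form has 2 nonzero rows, so rank(A) = 2.
Each nonzero row contributes one pivot column: 2 pivot columns.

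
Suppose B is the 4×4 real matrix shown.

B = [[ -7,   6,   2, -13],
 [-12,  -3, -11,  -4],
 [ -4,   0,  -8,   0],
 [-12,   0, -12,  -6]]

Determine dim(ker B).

Row reduce to echelon form.
R2 ← R2 − (12/7)·R1: [0, -93/7, -101/7, 128/7]
R3 ← R3 − (4/7)·R1: [0, -24/7, -64/7, 52/7]
R4 ← R4 − (12/7)·R1: [0, -72/7, -108/7, 114/7]
R3 ← R3 − (8/31)·R2: [0, 0, -168/31, 84/31]
R4 ← R4 − (24/31)·R2: [0, 0, -132/31, 66/31]
R4 ← R4 − (11/14)·R3: [0, 0, 0, 0]
3 nonzero rows, so rank(B) = 3.
B has 4 columns; by rank–nullity, nullity = 4 − 3 = 1.

1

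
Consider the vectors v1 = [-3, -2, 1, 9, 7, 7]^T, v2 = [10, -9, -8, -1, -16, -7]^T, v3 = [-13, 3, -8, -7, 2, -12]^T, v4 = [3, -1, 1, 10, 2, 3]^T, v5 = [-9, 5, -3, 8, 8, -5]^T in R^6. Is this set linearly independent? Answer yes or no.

Form the matrix with these vectors as rows and row reduce.
R2 ← R2 + (10/3)·R1: [0, -47/3, -14/3, 29, 22/3, 49/3]
R3 ← R3 − (13/3)·R1: [0, 35/3, -37/3, -46, -85/3, -127/3]
R4 ← R4 + R1: [0, -3, 2, 19, 9, 10]
R5 ← R5 − (3)·R1: [0, 11, -6, -19, -13, -26]
R3 ← R3 + (35/47)·R2: [0, 0, -743/47, -1147/47, -1075/47, -1418/47]
R4 ← R4 − (9/47)·R2: [0, 0, 136/47, 632/47, 357/47, 323/47]
R5 ← R5 + (33/47)·R2: [0, 0, -436/47, 64/47, -369/47, -683/47]
R4 ← R4 + (136/743)·R3: [0, 0, 0, 6672/743, 2533/743, 1003/743]
R5 ← R5 − (436/743)·R3: [0, 0, 0, 11652/743, 4139/743, 2357/743]
R5 ← R5 − (971/556)·R4: [0, 0, 0, 0, -213/556, 453/556]
5 nonzero rows, so the 5 vectors span a space of dimension 5.
Since 5 = 5, the vectors are linearly independent.

yes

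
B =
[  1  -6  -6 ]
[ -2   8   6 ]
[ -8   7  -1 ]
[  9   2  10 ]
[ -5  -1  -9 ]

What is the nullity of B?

Row reduce to echelon form.
R2 ← R2 + (2)·R1: [0, -4, -6]
R3 ← R3 + (8)·R1: [0, -41, -49]
R4 ← R4 − (9)·R1: [0, 56, 64]
R5 ← R5 + (5)·R1: [0, -31, -39]
R3 ← R3 − (41/4)·R2: [0, 0, 25/2]
R4 ← R4 + (14)·R2: [0, 0, -20]
R5 ← R5 − (31/4)·R2: [0, 0, 15/2]
R4 ← R4 + (8/5)·R3: [0, 0, 0]
R5 ← R5 − (3/5)·R3: [0, 0, 0]
3 nonzero rows, so rank(B) = 3.
B has 3 columns; by rank–nullity, nullity = 3 − 3 = 0.

0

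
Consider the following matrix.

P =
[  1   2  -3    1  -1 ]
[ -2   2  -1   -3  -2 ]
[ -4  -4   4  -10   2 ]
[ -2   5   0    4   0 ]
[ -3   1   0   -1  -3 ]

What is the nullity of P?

Row reduce to echelon form.
R2 ← R2 + (2)·R1: [0, 6, -7, -1, -4]
R3 ← R3 + (4)·R1: [0, 4, -8, -6, -2]
R4 ← R4 + (2)·R1: [0, 9, -6, 6, -2]
R5 ← R5 + (3)·R1: [0, 7, -9, 2, -6]
R3 ← R3 − (2/3)·R2: [0, 0, -10/3, -16/3, 2/3]
R4 ← R4 − (3/2)·R2: [0, 0, 9/2, 15/2, 4]
R5 ← R5 − (7/6)·R2: [0, 0, -5/6, 19/6, -4/3]
R4 ← R4 + (27/20)·R3: [0, 0, 0, 3/10, 49/10]
R5 ← R5 − (1/4)·R3: [0, 0, 0, 9/2, -3/2]
R5 ← R5 − (15)·R4: [0, 0, 0, 0, -75]
5 nonzero rows, so rank(P) = 5.
P has 5 columns; by rank–nullity, nullity = 5 − 5 = 0.

0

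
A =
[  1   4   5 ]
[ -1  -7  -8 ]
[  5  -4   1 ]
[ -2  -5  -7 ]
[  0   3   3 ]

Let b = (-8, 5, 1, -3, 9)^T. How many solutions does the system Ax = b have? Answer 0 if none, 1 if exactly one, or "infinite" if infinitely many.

Row reduce the augmented matrix [A | b].
R2 ← R2 + R1: [0, -3, -3, -3]
R3 ← R3 − (5)·R1: [0, -24, -24, 41]
R4 ← R4 + (2)·R1: [0, 3, 3, -19]
R3 ← R3 − (8)·R2: [0, 0, 0, 65]
R4 ← R4 + R2: [0, 0, 0, -22]
R5 ← R5 + R2: [0, 0, 0, 6]
R4 ← R4 + (22/65)·R3: [0, 0, 0, 0]
R5 ← R5 − (6/65)·R3: [0, 0, 0, 0]
The echelon form has 3 nonzero rows; the last pivot sits in the augmented column, so rank(A) = 2 but rank([A|b]) = 3.
Since the ranks differ, the system is inconsistent.
It has no solutions.

0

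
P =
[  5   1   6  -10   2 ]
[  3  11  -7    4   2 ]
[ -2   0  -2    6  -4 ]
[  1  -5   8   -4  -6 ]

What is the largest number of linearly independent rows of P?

3

Row reduce to echelon form.
R2 ← R2 − (3/5)·R1: [0, 52/5, -53/5, 10, 4/5]
R3 ← R3 + (2/5)·R1: [0, 2/5, 2/5, 2, -16/5]
R4 ← R4 − (1/5)·R1: [0, -26/5, 34/5, -2, -32/5]
R3 ← R3 − (1/26)·R2: [0, 0, 21/26, 21/13, -42/13]
R4 ← R4 + (1/2)·R2: [0, 0, 3/2, 3, -6]
R4 ← R4 − (13/7)·R3: [0, 0, 0, 0, 0]
Echelon form has 3 nonzero rows, so rank(P) = 3.
The rank gives the maximum number of linearly independent rows: 3.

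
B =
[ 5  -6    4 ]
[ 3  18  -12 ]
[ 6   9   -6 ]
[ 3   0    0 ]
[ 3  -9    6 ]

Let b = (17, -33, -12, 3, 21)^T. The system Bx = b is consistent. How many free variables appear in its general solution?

1

Row reduce the augmented matrix [B | b].
R2 ← R2 − (3/5)·R1: [0, 108/5, -72/5, -216/5]
R3 ← R3 − (6/5)·R1: [0, 81/5, -54/5, -162/5]
R4 ← R4 − (3/5)·R1: [0, 18/5, -12/5, -36/5]
R5 ← R5 − (3/5)·R1: [0, -27/5, 18/5, 54/5]
R3 ← R3 − (3/4)·R2: [0, 0, 0, 0]
R4 ← R4 − (1/6)·R2: [0, 0, 0, 0]
R5 ← R5 + (1/4)·R2: [0, 0, 0, 0]
The echelon form has 2 nonzero rows, and every pivot lies in the first 3 columns, so rank(B) = rank([B|b]) = 2.
The system is consistent.
Free variables = (unknowns) − (rank) = 3 − 2 = 1.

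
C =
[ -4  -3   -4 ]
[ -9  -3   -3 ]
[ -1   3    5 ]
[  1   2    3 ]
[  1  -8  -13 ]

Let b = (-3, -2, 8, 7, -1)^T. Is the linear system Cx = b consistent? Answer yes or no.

no

Row reduce the augmented matrix [C | b].
R2 ← R2 − (9/4)·R1: [0, 15/4, 6, 19/4]
R3 ← R3 − (1/4)·R1: [0, 15/4, 6, 35/4]
R4 ← R4 + (1/4)·R1: [0, 5/4, 2, 25/4]
R5 ← R5 + (1/4)·R1: [0, -35/4, -14, -7/4]
R3 ← R3 − R2: [0, 0, 0, 4]
R4 ← R4 − (1/3)·R2: [0, 0, 0, 14/3]
R5 ← R5 + (7/3)·R2: [0, 0, 0, 28/3]
R4 ← R4 − (7/6)·R3: [0, 0, 0, 0]
R5 ← R5 − (7/3)·R3: [0, 0, 0, 0]
The echelon form has 3 nonzero rows; the last pivot sits in the augmented column, so rank(C) = 2 but rank([C|b]) = 3.
Since the ranks differ, the system is inconsistent.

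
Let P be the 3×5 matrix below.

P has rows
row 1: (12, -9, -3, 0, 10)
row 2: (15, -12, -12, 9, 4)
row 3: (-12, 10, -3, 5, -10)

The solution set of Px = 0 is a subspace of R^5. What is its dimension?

2

Row reduce to echelon form.
R2 ← R2 − (5/4)·R1: [0, -3/4, -33/4, 9, -17/2]
R3 ← R3 + R1: [0, 1, -6, 5, 0]
R3 ← R3 + (4/3)·R2: [0, 0, -17, 17, -34/3]
3 nonzero rows, so rank(P) = 3.
P has 5 columns; by rank–nullity, nullity = 5 − 3 = 2.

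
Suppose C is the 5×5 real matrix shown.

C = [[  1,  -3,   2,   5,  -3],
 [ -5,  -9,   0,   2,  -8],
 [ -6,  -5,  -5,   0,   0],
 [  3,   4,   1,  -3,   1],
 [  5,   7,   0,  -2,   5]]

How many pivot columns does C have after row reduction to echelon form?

Row reduce to echelon form.
R2 ← R2 + (5)·R1: [0, -24, 10, 27, -23]
R3 ← R3 + (6)·R1: [0, -23, 7, 30, -18]
R4 ← R4 − (3)·R1: [0, 13, -5, -18, 10]
R5 ← R5 − (5)·R1: [0, 22, -10, -27, 20]
R3 ← R3 − (23/24)·R2: [0, 0, -31/12, 33/8, 97/24]
R4 ← R4 + (13/24)·R2: [0, 0, 5/12, -27/8, -59/24]
R5 ← R5 + (11/12)·R2: [0, 0, -5/6, -9/4, -13/12]
R4 ← R4 + (5/31)·R3: [0, 0, 0, -84/31, -56/31]
R5 ← R5 − (10/31)·R3: [0, 0, 0, -111/31, -74/31]
R5 ← R5 − (37/28)·R4: [0, 0, 0, 0, 0]
Echelon form has 4 nonzero rows, so rank(C) = 4.
Each nonzero row contributes one pivot column: 4 pivot columns.

4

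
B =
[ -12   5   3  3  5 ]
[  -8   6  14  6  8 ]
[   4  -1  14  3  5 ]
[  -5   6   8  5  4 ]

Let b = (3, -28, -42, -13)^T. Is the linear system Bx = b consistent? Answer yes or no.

Row reduce the augmented matrix [B | b].
R2 ← R2 − (2/3)·R1: [0, 8/3, 12, 4, 14/3, -30]
R3 ← R3 + (1/3)·R1: [0, 2/3, 15, 4, 20/3, -41]
R4 ← R4 − (5/12)·R1: [0, 47/12, 27/4, 15/4, 23/12, -57/4]
R3 ← R3 − (1/4)·R2: [0, 0, 12, 3, 11/2, -67/2]
R4 ← R4 − (47/32)·R2: [0, 0, -87/8, -17/8, -79/16, 477/16]
R4 ← R4 + (29/32)·R3: [0, 0, 0, 19/32, 3/64, -35/64]
The echelon form has 4 nonzero rows, and every pivot lies in the first 5 columns, so rank(B) = rank([B|b]) = 4.
The system is consistent.

yes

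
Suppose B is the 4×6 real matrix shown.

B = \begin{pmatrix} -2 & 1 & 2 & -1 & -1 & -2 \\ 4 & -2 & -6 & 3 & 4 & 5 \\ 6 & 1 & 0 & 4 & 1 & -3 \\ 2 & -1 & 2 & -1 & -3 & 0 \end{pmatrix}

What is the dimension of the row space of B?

3

Row reduce to echelon form.
R2 ← R2 + (2)·R1: [0, 0, -2, 1, 2, 1]
R3 ← R3 + (3)·R1: [0, 4, 6, 1, -2, -9]
R4 ← R4 + R1: [0, 0, 4, -2, -4, -2]
Swap R2 ↔ R3
R4 ← R4 + (2)·R3: [0, 0, 0, 0, 0, 0]
Echelon form has 3 nonzero rows, so rank(B) = 3.
The row space has dimension equal to the rank: 3.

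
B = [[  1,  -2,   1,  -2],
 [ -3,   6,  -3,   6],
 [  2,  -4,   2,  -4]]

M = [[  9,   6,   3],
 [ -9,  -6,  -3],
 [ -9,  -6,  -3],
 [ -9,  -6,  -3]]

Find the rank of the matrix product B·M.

1

First compute BM:
[[ 36,  24,  12],
 [-108, -72, -36],
 [ 72,  48,  24]]
Now row reduce the product.
R2 ← R2 + (3)·R1: [0, 0, 0]
R3 ← R3 − (2)·R1: [0, 0, 0]
1 nonzero row, so rank(BM) = 1.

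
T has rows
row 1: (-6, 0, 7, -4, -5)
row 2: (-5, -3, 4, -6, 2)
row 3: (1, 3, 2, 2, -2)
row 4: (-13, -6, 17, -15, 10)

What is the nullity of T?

Row reduce to echelon form.
R2 ← R2 − (5/6)·R1: [0, -3, -11/6, -8/3, 37/6]
R3 ← R3 + (1/6)·R1: [0, 3, 19/6, 4/3, -17/6]
R4 ← R4 − (13/6)·R1: [0, -6, 11/6, -19/3, 125/6]
R3 ← R3 + R2: [0, 0, 4/3, -4/3, 10/3]
R4 ← R4 − (2)·R2: [0, 0, 11/2, -1, 17/2]
R4 ← R4 − (33/8)·R3: [0, 0, 0, 9/2, -21/4]
4 nonzero rows, so rank(T) = 4.
T has 5 columns; by rank–nullity, nullity = 5 − 4 = 1.

1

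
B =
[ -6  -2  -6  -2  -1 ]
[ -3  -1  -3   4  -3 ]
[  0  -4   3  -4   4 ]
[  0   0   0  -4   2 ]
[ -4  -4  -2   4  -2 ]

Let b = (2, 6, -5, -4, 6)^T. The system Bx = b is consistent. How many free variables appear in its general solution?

Row reduce the augmented matrix [B | b].
R2 ← R2 − (1/2)·R1: [0, 0, 0, 5, -5/2, 5]
R5 ← R5 − (2/3)·R1: [0, -8/3, 2, 16/3, -4/3, 14/3]
Swap R2 ↔ R3
R5 ← R5 − (2/3)·R2: [0, 0, 0, 8, -4, 8]
R4 ← R4 + (4/5)·R3: [0, 0, 0, 0, 0, 0]
R5 ← R5 − (8/5)·R3: [0, 0, 0, 0, 0, 0]
The echelon form has 3 nonzero rows, and every pivot lies in the first 5 columns, so rank(B) = rank([B|b]) = 3.
The system is consistent.
Free variables = (unknowns) − (rank) = 5 − 3 = 2.

2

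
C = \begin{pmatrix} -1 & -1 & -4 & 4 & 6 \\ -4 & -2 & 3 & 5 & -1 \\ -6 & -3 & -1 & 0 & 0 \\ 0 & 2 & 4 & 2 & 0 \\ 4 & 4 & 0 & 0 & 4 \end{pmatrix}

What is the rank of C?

Row reduce to echelon form.
R2 ← R2 − (4)·R1: [0, 2, 19, -11, -25]
R3 ← R3 − (6)·R1: [0, 3, 23, -24, -36]
R5 ← R5 + (4)·R1: [0, 0, -16, 16, 28]
R3 ← R3 − (3/2)·R2: [0, 0, -11/2, -15/2, 3/2]
R4 ← R4 − R2: [0, 0, -15, 13, 25]
R4 ← R4 − (30/11)·R3: [0, 0, 0, 368/11, 230/11]
R5 ← R5 − (32/11)·R3: [0, 0, 0, 416/11, 260/11]
R5 ← R5 − (26/23)·R4: [0, 0, 0, 0, 0]
Echelon form has 4 nonzero rows, so rank(C) = 4.

4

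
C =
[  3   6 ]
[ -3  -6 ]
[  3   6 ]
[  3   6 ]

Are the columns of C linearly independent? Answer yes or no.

no

Row reduce C to echelon form.
R2 ← R2 + R1: [0, 0]
R3 ← R3 − R1: [0, 0]
R4 ← R4 − R1: [0, 0]
1 pivot among 2 columns.
Only 1 < 2 pivot columns, so the columns are linearly dependent.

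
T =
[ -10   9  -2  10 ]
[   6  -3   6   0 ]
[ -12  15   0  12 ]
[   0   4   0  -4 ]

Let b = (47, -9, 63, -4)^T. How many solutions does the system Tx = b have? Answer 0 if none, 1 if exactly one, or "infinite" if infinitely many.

infinite

Row reduce the augmented matrix [T | b].
R2 ← R2 + (3/5)·R1: [0, 12/5, 24/5, 6, 96/5]
R3 ← R3 − (6/5)·R1: [0, 21/5, 12/5, 0, 33/5]
R3 ← R3 − (7/4)·R2: [0, 0, -6, -21/2, -27]
R4 ← R4 − (5/3)·R2: [0, 0, -8, -14, -36]
R4 ← R4 − (4/3)·R3: [0, 0, 0, 0, 0]
The echelon form has 3 nonzero rows, and every pivot lies in the first 4 columns, so rank(T) = rank([T|b]) = 3.
The system is consistent.
rank = 3 < 4 unknowns, so there are infinitely many solutions.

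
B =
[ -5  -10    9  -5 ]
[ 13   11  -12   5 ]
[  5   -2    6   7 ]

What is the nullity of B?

1

Row reduce to echelon form.
R2 ← R2 + (13/5)·R1: [0, -15, 57/5, -8]
R3 ← R3 + R1: [0, -12, 15, 2]
R3 ← R3 − (4/5)·R2: [0, 0, 147/25, 42/5]
3 nonzero rows, so rank(B) = 3.
B has 4 columns; by rank–nullity, nullity = 4 − 3 = 1.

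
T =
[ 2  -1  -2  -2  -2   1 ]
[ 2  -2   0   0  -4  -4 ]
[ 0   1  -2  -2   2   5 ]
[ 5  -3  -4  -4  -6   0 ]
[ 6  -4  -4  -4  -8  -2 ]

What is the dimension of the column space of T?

Row reduce to echelon form.
R2 ← R2 − R1: [0, -1, 2, 2, -2, -5]
R4 ← R4 − (5/2)·R1: [0, -1/2, 1, 1, -1, -5/2]
R5 ← R5 − (3)·R1: [0, -1, 2, 2, -2, -5]
R3 ← R3 + R2: [0, 0, 0, 0, 0, 0]
R4 ← R4 − (1/2)·R2: [0, 0, 0, 0, 0, 0]
R5 ← R5 − R2: [0, 0, 0, 0, 0, 0]
Echelon form has 2 nonzero rows, so rank(T) = 2.
The column space has dimension equal to the rank: 2.

2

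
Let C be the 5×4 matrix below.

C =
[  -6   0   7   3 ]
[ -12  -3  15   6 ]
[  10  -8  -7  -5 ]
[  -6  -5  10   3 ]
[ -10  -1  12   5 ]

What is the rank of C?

3

Row reduce to echelon form.
R2 ← R2 − (2)·R1: [0, -3, 1, 0]
R3 ← R3 + (5/3)·R1: [0, -8, 14/3, 0]
R4 ← R4 − R1: [0, -5, 3, 0]
R5 ← R5 − (5/3)·R1: [0, -1, 1/3, 0]
R3 ← R3 − (8/3)·R2: [0, 0, 2, 0]
R4 ← R4 − (5/3)·R2: [0, 0, 4/3, 0]
R5 ← R5 − (1/3)·R2: [0, 0, 0, 0]
R4 ← R4 − (2/3)·R3: [0, 0, 0, 0]
Echelon form has 3 nonzero rows, so rank(C) = 3.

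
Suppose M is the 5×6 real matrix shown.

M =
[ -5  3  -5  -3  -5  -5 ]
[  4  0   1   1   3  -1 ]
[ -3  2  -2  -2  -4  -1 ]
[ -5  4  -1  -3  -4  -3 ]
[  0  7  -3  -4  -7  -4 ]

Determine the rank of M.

5

Row reduce to echelon form.
R2 ← R2 + (4/5)·R1: [0, 12/5, -3, -7/5, -1, -5]
R3 ← R3 − (3/5)·R1: [0, 1/5, 1, -1/5, -1, 2]
R4 ← R4 − R1: [0, 1, 4, 0, 1, 2]
R3 ← R3 − (1/12)·R2: [0, 0, 5/4, -1/12, -11/12, 29/12]
R4 ← R4 − (5/12)·R2: [0, 0, 21/4, 7/12, 17/12, 49/12]
R5 ← R5 − (35/12)·R2: [0, 0, 23/4, 1/12, -49/12, 127/12]
R4 ← R4 − (21/5)·R3: [0, 0, 0, 14/15, 79/15, -91/15]
R5 ← R5 − (23/5)·R3: [0, 0, 0, 7/15, 2/15, -8/15]
R5 ← R5 − (1/2)·R4: [0, 0, 0, 0, -5/2, 5/2]
Echelon form has 5 nonzero rows, so rank(M) = 5.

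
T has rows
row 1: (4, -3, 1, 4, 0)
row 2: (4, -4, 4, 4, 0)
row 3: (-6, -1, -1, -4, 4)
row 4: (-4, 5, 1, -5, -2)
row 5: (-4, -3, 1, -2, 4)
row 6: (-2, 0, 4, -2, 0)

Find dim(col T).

Row reduce to echelon form.
R2 ← R2 − R1: [0, -1, 3, 0, 0]
R3 ← R3 + (3/2)·R1: [0, -11/2, 1/2, 2, 4]
R4 ← R4 + R1: [0, 2, 2, -1, -2]
R5 ← R5 + R1: [0, -6, 2, 2, 4]
R6 ← R6 + (1/2)·R1: [0, -3/2, 9/2, 0, 0]
R3 ← R3 − (11/2)·R2: [0, 0, -16, 2, 4]
R4 ← R4 + (2)·R2: [0, 0, 8, -1, -2]
R5 ← R5 − (6)·R2: [0, 0, -16, 2, 4]
R6 ← R6 − (3/2)·R2: [0, 0, 0, 0, 0]
R4 ← R4 + (1/2)·R3: [0, 0, 0, 0, 0]
R5 ← R5 − R3: [0, 0, 0, 0, 0]
Echelon form has 3 nonzero rows, so rank(T) = 3.
The column space has dimension equal to the rank: 3.

3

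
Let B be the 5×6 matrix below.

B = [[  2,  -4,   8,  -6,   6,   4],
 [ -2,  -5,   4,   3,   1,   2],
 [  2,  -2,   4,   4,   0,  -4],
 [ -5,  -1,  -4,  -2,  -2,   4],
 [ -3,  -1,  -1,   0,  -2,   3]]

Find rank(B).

5

Row reduce to echelon form.
R2 ← R2 + R1: [0, -9, 12, -3, 7, 6]
R3 ← R3 − R1: [0, 2, -4, 10, -6, -8]
R4 ← R4 + (5/2)·R1: [0, -11, 16, -17, 13, 14]
R5 ← R5 + (3/2)·R1: [0, -7, 11, -9, 7, 9]
R3 ← R3 + (2/9)·R2: [0, 0, -4/3, 28/3, -40/9, -20/3]
R4 ← R4 − (11/9)·R2: [0, 0, 4/3, -40/3, 40/9, 20/3]
R5 ← R5 − (7/9)·R2: [0, 0, 5/3, -20/3, 14/9, 13/3]
R4 ← R4 + R3: [0, 0, 0, -4, 0, 0]
R5 ← R5 + (5/4)·R3: [0, 0, 0, 5, -4, -4]
R5 ← R5 + (5/4)·R4: [0, 0, 0, 0, -4, -4]
Echelon form has 5 nonzero rows, so rank(B) = 5.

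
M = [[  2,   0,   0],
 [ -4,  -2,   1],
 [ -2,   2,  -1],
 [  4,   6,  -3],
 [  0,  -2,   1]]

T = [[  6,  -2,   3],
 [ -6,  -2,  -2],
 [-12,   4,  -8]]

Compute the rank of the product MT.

First compute MT:
[[ 12,  -4,   6],
 [-24,  16, -16],
 [-12,  -4,  -2],
 [ 24, -32,  24],
 [  0,   8,  -4]]
Now row reduce the product.
R2 ← R2 + (2)·R1: [0, 8, -4]
R3 ← R3 + R1: [0, -8, 4]
R4 ← R4 − (2)·R1: [0, -24, 12]
R3 ← R3 + R2: [0, 0, 0]
R4 ← R4 + (3)·R2: [0, 0, 0]
R5 ← R5 − R2: [0, 0, 0]
2 nonzero rows, so rank(MT) = 2.

2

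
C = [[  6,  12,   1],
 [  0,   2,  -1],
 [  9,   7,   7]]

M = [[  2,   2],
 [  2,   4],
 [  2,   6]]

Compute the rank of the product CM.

First compute CM:
[[ 38,  66],
 [  2,   2],
 [ 46,  88]]
Now row reduce the product.
R2 ← R2 − (1/19)·R1: [0, -28/19]
R3 ← R3 − (23/19)·R1: [0, 154/19]
R3 ← R3 + (11/2)·R2: [0, 0]
2 nonzero rows, so rank(CM) = 2.

2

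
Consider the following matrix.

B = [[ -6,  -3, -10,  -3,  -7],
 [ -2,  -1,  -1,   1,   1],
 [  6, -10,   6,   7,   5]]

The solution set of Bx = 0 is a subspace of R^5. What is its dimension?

Row reduce to echelon form.
R2 ← R2 − (1/3)·R1: [0, 0, 7/3, 2, 10/3]
R3 ← R3 + R1: [0, -13, -4, 4, -2]
Swap R2 ↔ R3
3 nonzero rows, so rank(B) = 3.
B has 5 columns; by rank–nullity, nullity = 5 − 3 = 2.

2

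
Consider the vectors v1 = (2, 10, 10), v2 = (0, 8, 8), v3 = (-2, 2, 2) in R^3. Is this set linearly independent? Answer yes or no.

Form the matrix with these vectors as rows and row reduce.
R3 ← R3 + R1: [0, 12, 12]
R3 ← R3 − (3/2)·R2: [0, 0, 0]
2 nonzero rows, so the 3 vectors span a space of dimension 2.
Since 2 < 3, the vectors are linearly dependent.

no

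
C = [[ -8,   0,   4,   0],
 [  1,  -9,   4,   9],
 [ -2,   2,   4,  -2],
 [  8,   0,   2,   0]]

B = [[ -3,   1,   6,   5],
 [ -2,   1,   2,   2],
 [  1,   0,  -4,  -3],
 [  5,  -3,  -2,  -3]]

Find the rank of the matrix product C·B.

First compute CB:
[[ 28,  -8, -64, -52],
 [ 64, -35, -46, -52],
 [ -4,   6, -20, -12],
 [-22,   8,  40,  34]]
Now row reduce the product.
R2 ← R2 − (16/7)·R1: [0, -117/7, 702/7, 468/7]
R3 ← R3 + (1/7)·R1: [0, 34/7, -204/7, -136/7]
R4 ← R4 + (11/14)·R1: [0, 12/7, -72/7, -48/7]
R3 ← R3 + (34/117)·R2: [0, 0, 0, 0]
R4 ← R4 + (4/39)·R2: [0, 0, 0, 0]
2 nonzero rows, so rank(CB) = 2.

2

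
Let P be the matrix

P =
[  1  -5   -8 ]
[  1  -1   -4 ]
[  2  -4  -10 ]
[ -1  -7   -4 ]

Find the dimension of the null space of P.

1

Row reduce to echelon form.
R2 ← R2 − R1: [0, 4, 4]
R3 ← R3 − (2)·R1: [0, 6, 6]
R4 ← R4 + R1: [0, -12, -12]
R3 ← R3 − (3/2)·R2: [0, 0, 0]
R4 ← R4 + (3)·R2: [0, 0, 0]
2 nonzero rows, so rank(P) = 2.
P has 3 columns; by rank–nullity, nullity = 3 − 2 = 1.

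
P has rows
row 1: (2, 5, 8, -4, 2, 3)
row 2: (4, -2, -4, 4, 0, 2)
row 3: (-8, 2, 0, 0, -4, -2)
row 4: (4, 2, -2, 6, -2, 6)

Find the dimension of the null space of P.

3

Row reduce to echelon form.
R2 ← R2 − (2)·R1: [0, -12, -20, 12, -4, -4]
R3 ← R3 + (4)·R1: [0, 22, 32, -16, 4, 10]
R4 ← R4 − (2)·R1: [0, -8, -18, 14, -6, 0]
R3 ← R3 + (11/6)·R2: [0, 0, -14/3, 6, -10/3, 8/3]
R4 ← R4 − (2/3)·R2: [0, 0, -14/3, 6, -10/3, 8/3]
R4 ← R4 − R3: [0, 0, 0, 0, 0, 0]
3 nonzero rows, so rank(P) = 3.
P has 6 columns; by rank–nullity, nullity = 6 − 3 = 3.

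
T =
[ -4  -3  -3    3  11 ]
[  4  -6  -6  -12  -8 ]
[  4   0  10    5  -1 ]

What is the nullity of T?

2

Row reduce to echelon form.
R2 ← R2 + R1: [0, -9, -9, -9, 3]
R3 ← R3 + R1: [0, -3, 7, 8, 10]
R3 ← R3 − (1/3)·R2: [0, 0, 10, 11, 9]
3 nonzero rows, so rank(T) = 3.
T has 5 columns; by rank–nullity, nullity = 5 − 3 = 2.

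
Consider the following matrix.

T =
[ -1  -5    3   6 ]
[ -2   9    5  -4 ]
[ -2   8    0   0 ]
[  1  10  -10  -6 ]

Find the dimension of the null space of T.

Row reduce to echelon form.
R2 ← R2 − (2)·R1: [0, 19, -1, -16]
R3 ← R3 − (2)·R1: [0, 18, -6, -12]
R4 ← R4 + R1: [0, 5, -7, 0]
R3 ← R3 − (18/19)·R2: [0, 0, -96/19, 60/19]
R4 ← R4 − (5/19)·R2: [0, 0, -128/19, 80/19]
R4 ← R4 − (4/3)·R3: [0, 0, 0, 0]
3 nonzero rows, so rank(T) = 3.
T has 4 columns; by rank–nullity, nullity = 4 − 3 = 1.

1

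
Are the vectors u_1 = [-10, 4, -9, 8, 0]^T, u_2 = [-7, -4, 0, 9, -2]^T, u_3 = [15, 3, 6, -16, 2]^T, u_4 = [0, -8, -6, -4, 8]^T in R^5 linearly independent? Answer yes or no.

no

Form the matrix with these vectors as rows and row reduce.
R2 ← R2 − (7/10)·R1: [0, -34/5, 63/10, 17/5, -2]
R3 ← R3 + (3/2)·R1: [0, 9, -15/2, -4, 2]
R3 ← R3 + (45/34)·R2: [0, 0, 57/68, 1/2, -11/17]
R4 ← R4 − (20/17)·R2: [0, 0, -228/17, -8, 176/17]
R4 ← R4 + (16)·R3: [0, 0, 0, 0, 0]
3 nonzero rows, so the 4 vectors span a space of dimension 3.
Since 3 < 4, the vectors are linearly dependent.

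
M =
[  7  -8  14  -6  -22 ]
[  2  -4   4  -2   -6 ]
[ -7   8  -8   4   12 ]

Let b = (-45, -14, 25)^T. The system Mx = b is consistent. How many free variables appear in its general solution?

Row reduce the augmented matrix [M | b].
R2 ← R2 − (2/7)·R1: [0, -12/7, 0, -2/7, 2/7, -8/7]
R3 ← R3 + R1: [0, 0, 6, -2, -10, -20]
The echelon form has 3 nonzero rows, and every pivot lies in the first 5 columns, so rank(M) = rank([M|b]) = 3.
The system is consistent.
Free variables = (unknowns) − (rank) = 5 − 3 = 2.

2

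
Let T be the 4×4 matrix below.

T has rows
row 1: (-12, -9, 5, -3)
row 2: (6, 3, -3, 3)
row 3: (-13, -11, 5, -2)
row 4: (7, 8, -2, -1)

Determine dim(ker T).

2

Row reduce to echelon form.
R2 ← R2 + (1/2)·R1: [0, -3/2, -1/2, 3/2]
R3 ← R3 − (13/12)·R1: [0, -5/4, -5/12, 5/4]
R4 ← R4 + (7/12)·R1: [0, 11/4, 11/12, -11/4]
R3 ← R3 − (5/6)·R2: [0, 0, 0, 0]
R4 ← R4 + (11/6)·R2: [0, 0, 0, 0]
2 nonzero rows, so rank(T) = 2.
T has 4 columns; by rank–nullity, nullity = 4 − 2 = 2.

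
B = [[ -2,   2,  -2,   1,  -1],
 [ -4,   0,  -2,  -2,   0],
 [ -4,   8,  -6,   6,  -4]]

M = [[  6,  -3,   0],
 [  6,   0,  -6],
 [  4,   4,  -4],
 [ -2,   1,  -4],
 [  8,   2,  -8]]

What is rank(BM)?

First compute BM:
[[-18,  -3,   0],
 [-28,   2,  16],
 [-44, -14, -16]]
Now row reduce the product.
R2 ← R2 − (14/9)·R1: [0, 20/3, 16]
R3 ← R3 − (22/9)·R1: [0, -20/3, -16]
R3 ← R3 + R2: [0, 0, 0]
2 nonzero rows, so rank(BM) = 2.

2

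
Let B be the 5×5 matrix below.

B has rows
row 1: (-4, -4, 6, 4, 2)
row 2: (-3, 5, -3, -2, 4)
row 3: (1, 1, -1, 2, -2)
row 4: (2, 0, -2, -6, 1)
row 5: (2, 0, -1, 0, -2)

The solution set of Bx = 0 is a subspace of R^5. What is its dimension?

2

Row reduce to echelon form.
R2 ← R2 − (3/4)·R1: [0, 8, -15/2, -5, 5/2]
R3 ← R3 + (1/4)·R1: [0, 0, 1/2, 3, -3/2]
R4 ← R4 + (1/2)·R1: [0, -2, 1, -4, 2]
R5 ← R5 + (1/2)·R1: [0, -2, 2, 2, -1]
R4 ← R4 + (1/4)·R2: [0, 0, -7/8, -21/4, 21/8]
R5 ← R5 + (1/4)·R2: [0, 0, 1/8, 3/4, -3/8]
R4 ← R4 + (7/4)·R3: [0, 0, 0, 0, 0]
R5 ← R5 − (1/4)·R3: [0, 0, 0, 0, 0]
3 nonzero rows, so rank(B) = 3.
B has 5 columns; by rank–nullity, nullity = 5 − 3 = 2.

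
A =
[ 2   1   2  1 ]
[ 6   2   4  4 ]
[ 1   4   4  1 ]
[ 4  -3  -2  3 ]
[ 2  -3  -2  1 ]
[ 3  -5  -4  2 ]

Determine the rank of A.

3

Row reduce to echelon form.
R2 ← R2 − (3)·R1: [0, -1, -2, 1]
R3 ← R3 − (1/2)·R1: [0, 7/2, 3, 1/2]
R4 ← R4 − (2)·R1: [0, -5, -6, 1]
R5 ← R5 − R1: [0, -4, -4, 0]
R6 ← R6 − (3/2)·R1: [0, -13/2, -7, 1/2]
R3 ← R3 + (7/2)·R2: [0, 0, -4, 4]
R4 ← R4 − (5)·R2: [0, 0, 4, -4]
R5 ← R5 − (4)·R2: [0, 0, 4, -4]
R6 ← R6 − (13/2)·R2: [0, 0, 6, -6]
R4 ← R4 + R3: [0, 0, 0, 0]
R5 ← R5 + R3: [0, 0, 0, 0]
R6 ← R6 + (3/2)·R3: [0, 0, 0, 0]
Echelon form has 3 nonzero rows, so rank(A) = 3.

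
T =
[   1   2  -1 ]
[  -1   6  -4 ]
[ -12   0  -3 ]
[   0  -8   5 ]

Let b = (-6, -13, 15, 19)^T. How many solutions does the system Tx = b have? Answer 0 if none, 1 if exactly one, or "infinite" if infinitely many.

infinite

Row reduce the augmented matrix [T | b].
R2 ← R2 + R1: [0, 8, -5, -19]
R3 ← R3 + (12)·R1: [0, 24, -15, -57]
R3 ← R3 − (3)·R2: [0, 0, 0, 0]
R4 ← R4 + R2: [0, 0, 0, 0]
The echelon form has 2 nonzero rows, and every pivot lies in the first 3 columns, so rank(T) = rank([T|b]) = 2.
The system is consistent.
rank = 2 < 3 unknowns, so there are infinitely many solutions.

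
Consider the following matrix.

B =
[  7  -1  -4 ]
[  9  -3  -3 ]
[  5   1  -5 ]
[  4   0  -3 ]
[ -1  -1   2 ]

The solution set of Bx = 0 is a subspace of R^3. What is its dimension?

Row reduce to echelon form.
R2 ← R2 − (9/7)·R1: [0, -12/7, 15/7]
R3 ← R3 − (5/7)·R1: [0, 12/7, -15/7]
R4 ← R4 − (4/7)·R1: [0, 4/7, -5/7]
R5 ← R5 + (1/7)·R1: [0, -8/7, 10/7]
R3 ← R3 + R2: [0, 0, 0]
R4 ← R4 + (1/3)·R2: [0, 0, 0]
R5 ← R5 − (2/3)·R2: [0, 0, 0]
2 nonzero rows, so rank(B) = 2.
B has 3 columns; by rank–nullity, nullity = 3 − 2 = 1.

1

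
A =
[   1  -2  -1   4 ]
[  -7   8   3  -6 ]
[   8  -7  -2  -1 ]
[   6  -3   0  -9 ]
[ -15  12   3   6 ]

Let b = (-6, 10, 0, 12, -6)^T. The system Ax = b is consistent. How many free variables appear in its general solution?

Row reduce the augmented matrix [A | b].
R2 ← R2 + (7)·R1: [0, -6, -4, 22, -32]
R3 ← R3 − (8)·R1: [0, 9, 6, -33, 48]
R4 ← R4 − (6)·R1: [0, 9, 6, -33, 48]
R5 ← R5 + (15)·R1: [0, -18, -12, 66, -96]
R3 ← R3 + (3/2)·R2: [0, 0, 0, 0, 0]
R4 ← R4 + (3/2)·R2: [0, 0, 0, 0, 0]
R5 ← R5 − (3)·R2: [0, 0, 0, 0, 0]
The echelon form has 2 nonzero rows, and every pivot lies in the first 4 columns, so rank(A) = rank([A|b]) = 2.
The system is consistent.
Free variables = (unknowns) − (rank) = 4 − 2 = 2.

2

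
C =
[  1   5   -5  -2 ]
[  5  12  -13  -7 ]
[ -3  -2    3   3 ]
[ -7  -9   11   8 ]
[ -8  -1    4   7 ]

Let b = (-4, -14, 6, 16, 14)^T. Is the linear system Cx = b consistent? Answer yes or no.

Row reduce the augmented matrix [C | b].
R2 ← R2 − (5)·R1: [0, -13, 12, 3, 6]
R3 ← R3 + (3)·R1: [0, 13, -12, -3, -6]
R4 ← R4 + (7)·R1: [0, 26, -24, -6, -12]
R5 ← R5 + (8)·R1: [0, 39, -36, -9, -18]
R3 ← R3 + R2: [0, 0, 0, 0, 0]
R4 ← R4 + (2)·R2: [0, 0, 0, 0, 0]
R5 ← R5 + (3)·R2: [0, 0, 0, 0, 0]
The echelon form has 2 nonzero rows, and every pivot lies in the first 4 columns, so rank(C) = rank([C|b]) = 2.
The system is consistent.

yes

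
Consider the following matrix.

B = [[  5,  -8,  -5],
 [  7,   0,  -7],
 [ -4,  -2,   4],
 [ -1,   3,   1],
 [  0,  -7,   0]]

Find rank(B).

2

Row reduce to echelon form.
R2 ← R2 − (7/5)·R1: [0, 56/5, 0]
R3 ← R3 + (4/5)·R1: [0, -42/5, 0]
R4 ← R4 + (1/5)·R1: [0, 7/5, 0]
R3 ← R3 + (3/4)·R2: [0, 0, 0]
R4 ← R4 − (1/8)·R2: [0, 0, 0]
R5 ← R5 + (5/8)·R2: [0, 0, 0]
Echelon form has 2 nonzero rows, so rank(B) = 2.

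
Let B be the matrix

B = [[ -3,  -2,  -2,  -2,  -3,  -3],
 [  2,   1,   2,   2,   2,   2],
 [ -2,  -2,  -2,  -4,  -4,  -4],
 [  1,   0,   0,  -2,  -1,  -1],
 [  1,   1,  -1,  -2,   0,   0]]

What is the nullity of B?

3

Row reduce to echelon form.
R2 ← R2 + (2/3)·R1: [0, -1/3, 2/3, 2/3, 0, 0]
R3 ← R3 − (2/3)·R1: [0, -2/3, -2/3, -8/3, -2, -2]
R4 ← R4 + (1/3)·R1: [0, -2/3, -2/3, -8/3, -2, -2]
R5 ← R5 + (1/3)·R1: [0, 1/3, -5/3, -8/3, -1, -1]
R3 ← R3 − (2)·R2: [0, 0, -2, -4, -2, -2]
R4 ← R4 − (2)·R2: [0, 0, -2, -4, -2, -2]
R5 ← R5 + R2: [0, 0, -1, -2, -1, -1]
R4 ← R4 − R3: [0, 0, 0, 0, 0, 0]
R5 ← R5 − (1/2)·R3: [0, 0, 0, 0, 0, 0]
3 nonzero rows, so rank(B) = 3.
B has 6 columns; by rank–nullity, nullity = 6 − 3 = 3.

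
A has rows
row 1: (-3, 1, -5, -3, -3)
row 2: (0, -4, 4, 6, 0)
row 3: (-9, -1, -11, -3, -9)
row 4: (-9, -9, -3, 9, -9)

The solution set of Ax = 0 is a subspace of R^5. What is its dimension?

3

Row reduce to echelon form.
R3 ← R3 − (3)·R1: [0, -4, 4, 6, 0]
R4 ← R4 − (3)·R1: [0, -12, 12, 18, 0]
R3 ← R3 − R2: [0, 0, 0, 0, 0]
R4 ← R4 − (3)·R2: [0, 0, 0, 0, 0]
2 nonzero rows, so rank(A) = 2.
A has 5 columns; by rank–nullity, nullity = 5 − 2 = 3.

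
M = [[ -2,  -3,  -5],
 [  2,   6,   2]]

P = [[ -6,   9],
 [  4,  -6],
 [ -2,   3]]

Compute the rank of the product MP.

1

First compute MP:
[[ 10, -15],
 [  8, -12]]
Now row reduce the product.
R2 ← R2 − (4/5)·R1: [0, 0]
1 nonzero row, so rank(MP) = 1.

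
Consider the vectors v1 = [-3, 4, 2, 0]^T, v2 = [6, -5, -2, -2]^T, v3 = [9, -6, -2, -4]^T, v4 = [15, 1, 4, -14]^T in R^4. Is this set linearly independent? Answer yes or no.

Form the matrix with these vectors as rows and row reduce.
R2 ← R2 + (2)·R1: [0, 3, 2, -2]
R3 ← R3 + (3)·R1: [0, 6, 4, -4]
R4 ← R4 + (5)·R1: [0, 21, 14, -14]
R3 ← R3 − (2)·R2: [0, 0, 0, 0]
R4 ← R4 − (7)·R2: [0, 0, 0, 0]
2 nonzero rows, so the 4 vectors span a space of dimension 2.
Since 2 < 4, the vectors are linearly dependent.

no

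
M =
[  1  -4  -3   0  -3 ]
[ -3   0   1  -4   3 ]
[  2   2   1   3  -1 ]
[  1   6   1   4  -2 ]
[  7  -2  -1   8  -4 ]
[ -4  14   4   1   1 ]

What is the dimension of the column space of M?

4

Row reduce to echelon form.
R2 ← R2 + (3)·R1: [0, -12, -8, -4, -6]
R3 ← R3 − (2)·R1: [0, 10, 7, 3, 5]
R4 ← R4 − R1: [0, 10, 4, 4, 1]
R5 ← R5 − (7)·R1: [0, 26, 20, 8, 17]
R6 ← R6 + (4)·R1: [0, -2, -8, 1, -11]
R3 ← R3 + (5/6)·R2: [0, 0, 1/3, -1/3, 0]
R4 ← R4 + (5/6)·R2: [0, 0, -8/3, 2/3, -4]
R5 ← R5 + (13/6)·R2: [0, 0, 8/3, -2/3, 4]
R6 ← R6 − (1/6)·R2: [0, 0, -20/3, 5/3, -10]
R4 ← R4 + (8)·R3: [0, 0, 0, -2, -4]
R5 ← R5 − (8)·R3: [0, 0, 0, 2, 4]
R6 ← R6 + (20)·R3: [0, 0, 0, -5, -10]
R5 ← R5 + R4: [0, 0, 0, 0, 0]
R6 ← R6 − (5/2)·R4: [0, 0, 0, 0, 0]
Echelon form has 4 nonzero rows, so rank(M) = 4.
The column space has dimension equal to the rank: 4.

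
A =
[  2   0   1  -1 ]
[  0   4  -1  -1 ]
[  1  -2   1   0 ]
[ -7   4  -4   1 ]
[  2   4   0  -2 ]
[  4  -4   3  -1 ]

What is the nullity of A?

1

Row reduce to echelon form.
R3 ← R3 − (1/2)·R1: [0, -2, 1/2, 1/2]
R4 ← R4 + (7/2)·R1: [0, 4, -1/2, -5/2]
R5 ← R5 − R1: [0, 4, -1, -1]
R6 ← R6 − (2)·R1: [0, -4, 1, 1]
R3 ← R3 + (1/2)·R2: [0, 0, 0, 0]
R4 ← R4 − R2: [0, 0, 1/2, -3/2]
R5 ← R5 − R2: [0, 0, 0, 0]
R6 ← R6 + R2: [0, 0, 0, 0]
Swap R3 ↔ R4
3 nonzero rows, so rank(A) = 3.
A has 4 columns; by rank–nullity, nullity = 4 − 3 = 1.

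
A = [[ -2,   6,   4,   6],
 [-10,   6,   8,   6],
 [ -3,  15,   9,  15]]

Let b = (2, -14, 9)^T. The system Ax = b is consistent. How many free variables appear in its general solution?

Row reduce the augmented matrix [A | b].
R2 ← R2 − (5)·R1: [0, -24, -12, -24, -24]
R3 ← R3 − (3/2)·R1: [0, 6, 3, 6, 6]
R3 ← R3 + (1/4)·R2: [0, 0, 0, 0, 0]
The echelon form has 2 nonzero rows, and every pivot lies in the first 4 columns, so rank(A) = rank([A|b]) = 2.
The system is consistent.
Free variables = (unknowns) − (rank) = 4 − 2 = 2.

2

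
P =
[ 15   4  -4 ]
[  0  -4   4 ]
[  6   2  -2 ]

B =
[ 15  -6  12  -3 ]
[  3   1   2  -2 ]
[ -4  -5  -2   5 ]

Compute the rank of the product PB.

First compute PB:
[[253, -66, 196, -73],
 [-28, -24, -16,  28],
 [104, -24,  80, -32]]
Now row reduce the product.
R2 ← R2 + (28/253)·R1: [0, -720/23, 1440/253, 5040/253]
R3 ← R3 − (104/253)·R1: [0, 72/23, -144/253, -504/253]
R3 ← R3 + (1/10)·R2: [0, 0, 0, 0]
2 nonzero rows, so rank(PB) = 2.

2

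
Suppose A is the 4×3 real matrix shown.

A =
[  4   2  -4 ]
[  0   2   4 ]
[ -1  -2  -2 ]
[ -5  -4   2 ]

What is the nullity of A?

Row reduce to echelon form.
R3 ← R3 + (1/4)·R1: [0, -3/2, -3]
R4 ← R4 + (5/4)·R1: [0, -3/2, -3]
R3 ← R3 + (3/4)·R2: [0, 0, 0]
R4 ← R4 + (3/4)·R2: [0, 0, 0]
2 nonzero rows, so rank(A) = 2.
A has 3 columns; by rank–nullity, nullity = 3 − 2 = 1.

1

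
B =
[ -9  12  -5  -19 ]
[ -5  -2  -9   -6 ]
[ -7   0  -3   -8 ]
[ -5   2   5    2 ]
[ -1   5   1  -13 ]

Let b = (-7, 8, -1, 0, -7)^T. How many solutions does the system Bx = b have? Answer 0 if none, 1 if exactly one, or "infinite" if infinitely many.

Row reduce the augmented matrix [B | b].
R2 ← R2 − (5/9)·R1: [0, -26/3, -56/9, 41/9, 107/9]
R3 ← R3 − (7/9)·R1: [0, -28/3, 8/9, 61/9, 40/9]
R4 ← R4 − (5/9)·R1: [0, -14/3, 70/9, 113/9, 35/9]
R5 ← R5 − (1/9)·R1: [0, 11/3, 14/9, -98/9, -56/9]
R3 ← R3 − (14/13)·R2: [0, 0, 296/39, 73/39, -326/39]
R4 ← R4 − (7/13)·R2: [0, 0, 434/39, 394/39, -98/39]
R5 ← R5 + (11/26)·R2: [0, 0, -14/13, -233/26, -31/26]
R4 ← R4 − (217/148)·R3: [0, 0, 0, 1089/148, 721/74]
R5 ← R5 + (21/148)·R3: [0, 0, 0, -1287/148, -88/37]
R5 ← R5 + (13/11)·R4: [0, 0, 0, 0, 201/22]
The echelon form has 5 nonzero rows; the last pivot sits in the augmented column, so rank(B) = 4 but rank([B|b]) = 5.
Since the ranks differ, the system is inconsistent.
It has no solutions.

0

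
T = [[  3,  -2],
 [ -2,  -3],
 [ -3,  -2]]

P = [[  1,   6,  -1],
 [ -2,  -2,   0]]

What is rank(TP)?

First compute TP:
[[  7,  22,  -3],
 [  4,  -6,   2],
 [  1, -14,   3]]
Now row reduce the product.
R2 ← R2 − (4/7)·R1: [0, -130/7, 26/7]
R3 ← R3 − (1/7)·R1: [0, -120/7, 24/7]
R3 ← R3 − (12/13)·R2: [0, 0, 0]
2 nonzero rows, so rank(TP) = 2.

2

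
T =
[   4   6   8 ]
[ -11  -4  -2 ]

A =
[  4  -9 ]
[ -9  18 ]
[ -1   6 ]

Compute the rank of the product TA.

First compute TA:
[[-46, 120],
 [ -6,  15]]
Now row reduce the product.
R2 ← R2 − (3/23)·R1: [0, -15/23]
2 nonzero rows, so rank(TA) = 2.

2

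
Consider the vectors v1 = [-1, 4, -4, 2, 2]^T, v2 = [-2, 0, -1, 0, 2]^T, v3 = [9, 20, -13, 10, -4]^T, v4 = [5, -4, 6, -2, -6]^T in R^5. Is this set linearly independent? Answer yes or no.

no

Form the matrix with these vectors as rows and row reduce.
R2 ← R2 − (2)·R1: [0, -8, 7, -4, -2]
R3 ← R3 + (9)·R1: [0, 56, -49, 28, 14]
R4 ← R4 + (5)·R1: [0, 16, -14, 8, 4]
R3 ← R3 + (7)·R2: [0, 0, 0, 0, 0]
R4 ← R4 + (2)·R2: [0, 0, 0, 0, 0]
2 nonzero rows, so the 4 vectors span a space of dimension 2.
Since 2 < 4, the vectors are linearly dependent.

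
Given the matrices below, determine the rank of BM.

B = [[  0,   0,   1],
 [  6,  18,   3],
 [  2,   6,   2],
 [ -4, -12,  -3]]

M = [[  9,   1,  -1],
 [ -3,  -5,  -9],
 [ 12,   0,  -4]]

2

First compute BM:
[[ 12,   0,  -4],
 [ 36, -84, -180],
 [ 24, -28, -64],
 [-36,  56, 124]]
Now row reduce the product.
R2 ← R2 − (3)·R1: [0, -84, -168]
R3 ← R3 − (2)·R1: [0, -28, -56]
R4 ← R4 + (3)·R1: [0, 56, 112]
R3 ← R3 − (1/3)·R2: [0, 0, 0]
R4 ← R4 + (2/3)·R2: [0, 0, 0]
2 nonzero rows, so rank(BM) = 2.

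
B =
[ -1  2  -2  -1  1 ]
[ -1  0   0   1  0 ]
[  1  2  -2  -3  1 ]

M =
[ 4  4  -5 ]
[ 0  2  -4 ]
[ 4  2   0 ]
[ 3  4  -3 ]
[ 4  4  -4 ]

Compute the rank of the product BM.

2

First compute BM:
[[-11,  -4,  -4],
 [ -1,   0,   2],
 [ -9,  -4,  -8]]
Now row reduce the product.
R2 ← R2 − (1/11)·R1: [0, 4/11, 26/11]
R3 ← R3 − (9/11)·R1: [0, -8/11, -52/11]
R3 ← R3 + (2)·R2: [0, 0, 0]
2 nonzero rows, so rank(BM) = 2.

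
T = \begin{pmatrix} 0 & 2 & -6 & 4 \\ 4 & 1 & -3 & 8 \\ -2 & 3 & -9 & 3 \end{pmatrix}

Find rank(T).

Row reduce to echelon form.
Swap R1 ↔ R2
R3 ← R3 + (1/2)·R1: [0, 7/2, -21/2, 7]
R3 ← R3 − (7/4)·R2: [0, 0, 0, 0]
Echelon form has 2 nonzero rows, so rank(T) = 2.

2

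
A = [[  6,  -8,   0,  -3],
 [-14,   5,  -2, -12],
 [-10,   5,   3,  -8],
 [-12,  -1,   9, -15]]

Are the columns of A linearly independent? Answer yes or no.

yes

Row reduce A to echelon form.
R2 ← R2 + (7/3)·R1: [0, -41/3, -2, -19]
R3 ← R3 + (5/3)·R1: [0, -25/3, 3, -13]
R4 ← R4 + (2)·R1: [0, -17, 9, -21]
R3 ← R3 − (25/41)·R2: [0, 0, 173/41, -58/41]
R4 ← R4 − (51/41)·R2: [0, 0, 471/41, 108/41]
R4 ← R4 − (471/173)·R3: [0, 0, 0, 1122/173]
4 pivots among 4 columns.
Every column is a pivot column, so the columns are linearly independent.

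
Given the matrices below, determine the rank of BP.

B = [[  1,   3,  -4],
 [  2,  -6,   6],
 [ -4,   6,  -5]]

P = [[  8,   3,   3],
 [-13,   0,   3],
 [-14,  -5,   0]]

2

First compute BP:
[[ 25,  23,  12],
 [ 10, -24, -12],
 [-40,  13,   6]]
Now row reduce the product.
R2 ← R2 − (2/5)·R1: [0, -166/5, -84/5]
R3 ← R3 + (8/5)·R1: [0, 249/5, 126/5]
R3 ← R3 + (3/2)·R2: [0, 0, 0]
2 nonzero rows, so rank(BP) = 2.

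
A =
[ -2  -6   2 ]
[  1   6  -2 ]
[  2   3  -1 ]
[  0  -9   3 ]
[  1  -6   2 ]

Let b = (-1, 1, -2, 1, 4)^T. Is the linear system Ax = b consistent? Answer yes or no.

no

Row reduce the augmented matrix [A | b].
R2 ← R2 + (1/2)·R1: [0, 3, -1, 1/2]
R3 ← R3 + R1: [0, -3, 1, -3]
R5 ← R5 + (1/2)·R1: [0, -9, 3, 7/2]
R3 ← R3 + R2: [0, 0, 0, -5/2]
R4 ← R4 + (3)·R2: [0, 0, 0, 5/2]
R5 ← R5 + (3)·R2: [0, 0, 0, 5]
R4 ← R4 + R3: [0, 0, 0, 0]
R5 ← R5 + (2)·R3: [0, 0, 0, 0]
The echelon form has 3 nonzero rows; the last pivot sits in the augmented column, so rank(A) = 2 but rank([A|b]) = 3.
Since the ranks differ, the system is inconsistent.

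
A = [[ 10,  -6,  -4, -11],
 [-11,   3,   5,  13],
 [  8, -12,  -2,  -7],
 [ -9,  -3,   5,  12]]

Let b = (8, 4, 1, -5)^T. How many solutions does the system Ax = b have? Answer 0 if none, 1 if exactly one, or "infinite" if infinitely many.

0

Row reduce the augmented matrix [A | b].
R2 ← R2 + (11/10)·R1: [0, -18/5, 3/5, 9/10, 64/5]
R3 ← R3 − (4/5)·R1: [0, -36/5, 6/5, 9/5, -27/5]
R4 ← R4 + (9/10)·R1: [0, -42/5, 7/5, 21/10, 11/5]
R3 ← R3 − (2)·R2: [0, 0, 0, 0, -31]
R4 ← R4 − (7/3)·R2: [0, 0, 0, 0, -83/3]
R4 ← R4 − (83/93)·R3: [0, 0, 0, 0, 0]
The echelon form has 3 nonzero rows; the last pivot sits in the augmented column, so rank(A) = 2 but rank([A|b]) = 3.
Since the ranks differ, the system is inconsistent.
It has no solutions.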